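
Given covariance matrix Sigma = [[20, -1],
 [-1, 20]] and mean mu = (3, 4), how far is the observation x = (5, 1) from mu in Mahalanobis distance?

Step 1 — centre the observation: (x - mu) = (2, -3).

Step 2 — invert Sigma. det(Sigma) = 20·20 - (-1)² = 399.
  Sigma^{-1} = (1/det) · [[d, -b], [-b, a]] = [[0.0501, 0.0025],
 [0.0025, 0.0501]].

Step 3 — form the quadratic (x - mu)^T · Sigma^{-1} · (x - mu):
  Sigma^{-1} · (x - mu) = (0.0927, -0.1454).
  (x - mu)^T · [Sigma^{-1} · (x - mu)] = (2)·(0.0927) + (-3)·(-0.1454) = 0.6216.

Step 4 — take square root: d = √(0.6216) ≈ 0.7884.

d(x, mu) = √(0.6216) ≈ 0.7884


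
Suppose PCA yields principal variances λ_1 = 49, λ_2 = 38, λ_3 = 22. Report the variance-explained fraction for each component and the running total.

Step 1 — total variance = trace(Sigma) = Σ λ_i = 49 + 38 + 22 = 109.

Step 2 — fraction explained by component i = λ_i / Σ λ:
  PC1: 49/109 = 0.4495
  PC2: 38/109 = 0.3486
  PC3: 22/109 = 0.2018

Step 3 — cumulative fraction after k components = (λ_1 + ... + λ_k) / Σ λ:
  k = 1: 49/109 = 0.4495
  k = 2: (49 + 38)/109 = 87/109 = 0.7982
  k = 3: (49 + 38 + 22)/109 = 109/109 = 1

Summary (fraction, with percent):

explained: PC1 0.4495 (44.95%), PC2 0.3486 (34.86%), PC3 0.2018 (20.18%);  cumulative: 0.4495, 0.7982, 1


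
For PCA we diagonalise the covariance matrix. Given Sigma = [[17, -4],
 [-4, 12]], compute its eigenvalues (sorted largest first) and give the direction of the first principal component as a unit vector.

Step 1 — characteristic polynomial of 2×2 Sigma:
  det(Sigma - λI) = λ² - trace · λ + det = 0.
  trace = 17 + 12 = 29, det = 17·12 - (-4)² = 188.
Step 2 — discriminant:
  Δ = trace² - 4·det = 841 - 752 = 89.
Step 3 — eigenvalues:
  λ = (trace ± √Δ)/2 = (29 ± 9.434)/2,
  λ_1 = 19.217,  λ_2 = 9.783.

Step 4 — unit eigenvector for λ_1: solve (Sigma - λ_1 I)v = 0. First row:
  (17 - 19.217)·v_x + (-4)·v_y = 0, i.e. (-2.217)·v_x + (-4)·v_y = 0,
  so v ∝ (b, λ_1 - a) = (-4, 2.217); multiply by -1 so the first entry is positive: u = (4, -2.217).
  ||u|| = √((4)² + (-2.217)²) = √(20.915) ≈ 4.5733,
  v_1 = u/||u|| ≈ (0.8746, -0.4848) (||v_1|| = 1).

λ_1 = 19.217,  λ_2 = 9.783;  v_1 ≈ (0.8746, -0.4848)


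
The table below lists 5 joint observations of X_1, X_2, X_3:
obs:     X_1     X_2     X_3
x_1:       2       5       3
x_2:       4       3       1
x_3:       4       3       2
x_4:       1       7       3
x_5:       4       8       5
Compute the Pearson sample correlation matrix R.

Step 1 — column means:
  mean(X_1) = (2 + 4 + 4 + 1 + 4) / 5 = 15/5 = 3
  mean(X_2) = (5 + 3 + 3 + 7 + 8) / 5 = 26/5 = 5.2
  mean(X_3) = (3 + 1 + 2 + 3 + 5) / 5 = 14/5 = 2.8

Step 2 — sample variances and covariances s[i,j] = (1/(n-1)) · Σ_k (x_{k,i} - mean_i) · (x_{k,j} - mean_j), with n-1 = 4:
  s[X_1,X_1] = ((-1)·(-1) + (1)·(1) + (1)·(1) + (-2)·(-2) + (1)·(1)) / 4 = 8/4 = 2
  s[X_1,X_2] = ((-1)·(-0.2) + (1)·(-2.2) + (1)·(-2.2) + (-2)·(1.8) + (1)·(2.8)) / 4 = -5/4 = -1.25
  s[X_1,X_3] = ((-1)·(0.2) + (1)·(-1.8) + (1)·(-0.8) + (-2)·(0.2) + (1)·(2.2)) / 4 = -1/4 = -0.25
  s[X_2,X_2] = ((-0.2)·(-0.2) + (-2.2)·(-2.2) + (-2.2)·(-2.2) + (1.8)·(1.8) + (2.8)·(2.8)) / 4 = 20.8/4 = 5.2
  s[X_2,X_3] = ((-0.2)·(0.2) + (-2.2)·(-1.8) + (-2.2)·(-0.8) + (1.8)·(0.2) + (2.8)·(2.2)) / 4 = 12.2/4 = 3.05
  s[X_3,X_3] = ((0.2)·(0.2) + (-1.8)·(-1.8) + (-0.8)·(-0.8) + (0.2)·(0.2) + (2.2)·(2.2)) / 4 = 8.8/4 = 2.2
  Sample standard deviations s_i = √(s[i,i]):
  s(X_1) = √(2) = 1.4142
  s(X_2) = √(5.2) = 2.2804
  s(X_3) = √(2.2) = 1.4832

Step 3 — r_{ij} = s_{ij} / (s_i · s_j):
  r[X_1,X_1] = 1 (diagonal).
  r[X_1,X_2] = -1.25 / (1.4142 · 2.2804) = -1.25 / 3.2249 = -0.3876
  r[X_1,X_3] = -0.25 / (1.4142 · 1.4832) = -0.25 / 2.0976 = -0.1192
  r[X_2,X_2] = 1 (diagonal).
  r[X_2,X_3] = 3.05 / (2.2804 · 1.4832) = 3.05 / 3.3823 = 0.9018
  r[X_3,X_3] = 1 (diagonal).

R is symmetric with unit diagonal. Assembling:

R = [[1, -0.3876, -0.1192],
 [-0.3876, 1, 0.9018],
 [-0.1192, 0.9018, 1]]


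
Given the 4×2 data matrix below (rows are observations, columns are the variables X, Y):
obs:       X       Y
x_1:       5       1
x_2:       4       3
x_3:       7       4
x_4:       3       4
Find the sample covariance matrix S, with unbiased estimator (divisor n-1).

Step 1 — column means:
  mean(X) = (5 + 4 + 7 + 3) / 4 = 19/4 = 4.75
  mean(Y) = (1 + 3 + 4 + 4) / 4 = 12/4 = 3

Step 2 — sample covariance S[i,j] = (1/(n-1)) · Σ_k (x_{k,i} - mean_i) · (x_{k,j} - mean_j), with n-1 = 3.
  S[X,X] = ((0.25)·(0.25) + (-0.75)·(-0.75) + (2.25)·(2.25) + (-1.75)·(-1.75)) / 3 = 8.75/3 = 2.9167
  S[X,Y] = ((0.25)·(-2) + (-0.75)·(0) + (2.25)·(1) + (-1.75)·(1)) / 3 = 0/3 = 0
  S[Y,Y] = ((-2)·(-2) + (0)·(0) + (1)·(1) + (1)·(1)) / 3 = 6/3 = 2

S is symmetric (S[j,i] = S[i,j]). Assembling:

S = [[2.9167, 0],
 [0, 2]]


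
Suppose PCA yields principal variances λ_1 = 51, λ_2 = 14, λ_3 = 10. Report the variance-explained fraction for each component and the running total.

Step 1 — total variance = trace(Sigma) = Σ λ_i = 51 + 14 + 10 = 75.

Step 2 — fraction explained by component i = λ_i / Σ λ:
  PC1: 51/75 = 0.68
  PC2: 14/75 = 0.1867
  PC3: 10/75 = 0.1333

Step 3 — cumulative fraction after k components = (λ_1 + ... + λ_k) / Σ λ:
  k = 1: 51/75 = 0.68
  k = 2: (51 + 14)/75 = 65/75 = 0.8667
  k = 3: (51 + 14 + 10)/75 = 75/75 = 1

Summary (fraction, with percent):

explained: PC1 0.68 (68%), PC2 0.1867 (18.67%), PC3 0.1333 (13.33%);  cumulative: 0.68, 0.8667, 1


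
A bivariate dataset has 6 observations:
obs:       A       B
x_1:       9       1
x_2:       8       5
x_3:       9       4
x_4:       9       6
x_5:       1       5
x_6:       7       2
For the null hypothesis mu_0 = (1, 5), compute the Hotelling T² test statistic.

Step 1 — sample mean vector:
  mean(A) = (9 + 8 + 9 + 9 + 1 + 7) / 6 = 43/6 = 7.1667
  mean(B) = (1 + 5 + 4 + 6 + 5 + 2) / 6 = 23/6 = 3.8333
  x̄ = (7.1667, 3.8333),  deviation x̄ - mu_0 = (7.1667, 3.8333) - (1, 5) = (6.1667, -1.1667).

Step 2 — sample covariance matrix, S[i,j] = (1/(n-1)) · Σ_k (x_{k,i} - mean_i) · (x_{k,j} - mean_j), divisor n-1 = 5:
  S[A,A] = ((1.8333)·(1.8333) + (0.8333)·(0.8333) + (1.8333)·(1.8333) + (1.8333)·(1.8333) + (-6.1667)·(-6.1667) + (-0.1667)·(-0.1667)) / 5 = 48.8333/5 = 9.7667
  S[A,B] = ((1.8333)·(-2.8333) + (0.8333)·(1.1667) + (1.8333)·(0.1667) + (1.8333)·(2.1667) + (-6.1667)·(1.1667) + (-0.1667)·(-1.8333)) / 5 = -6.8333/5 = -1.3667
  S[B,B] = ((-2.8333)·(-2.8333) + (1.1667)·(1.1667) + (0.1667)·(0.1667) + (2.1667)·(2.1667) + (1.1667)·(1.1667) + (-1.8333)·(-1.8333)) / 5 = 18.8333/5 = 3.7667
  S = [[9.7667, -1.3667],
 [-1.3667, 3.7667]].

Step 3 — invert S. det(S) = 9.7667·3.7667 - (-1.3667)² = 34.92.
  S^{-1} = (1/det) · [[d, -b], [-b, a]] = [[0.1079, 0.0391],
 [0.0391, 0.2797]].

Step 4 — quadratic form (x̄ - mu_0)^T · S^{-1} · (x̄ - mu_0):
  S^{-1} · (x̄ - mu_0) = (0.6195, -0.085),
  (x̄ - mu_0)^T · [...] = (6.1667)·(0.6195) + (-1.1667)·(-0.085) = 3.9194.

Step 5 — scale by n: T² = 6 · 3.9194 = 23.5166.

T² ≈ 23.5166


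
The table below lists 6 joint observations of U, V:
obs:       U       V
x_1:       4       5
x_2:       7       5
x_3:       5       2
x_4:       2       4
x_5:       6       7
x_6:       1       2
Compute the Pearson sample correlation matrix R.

Step 1 — column means:
  mean(U) = (4 + 7 + 5 + 2 + 6 + 1) / 6 = 25/6 = 4.1667
  mean(V) = (5 + 5 + 2 + 4 + 7 + 2) / 6 = 25/6 = 4.1667

Step 2 — sample variances and covariances s[i,j] = (1/(n-1)) · Σ_k (x_{k,i} - mean_i) · (x_{k,j} - mean_j), with n-1 = 5:
  s[U,U] = ((-0.1667)·(-0.1667) + (2.8333)·(2.8333) + (0.8333)·(0.8333) + (-2.1667)·(-2.1667) + (1.8333)·(1.8333) + (-3.1667)·(-3.1667)) / 5 = 26.8333/5 = 5.3667
  s[U,V] = ((-0.1667)·(0.8333) + (2.8333)·(0.8333) + (0.8333)·(-2.1667) + (-2.1667)·(-0.1667) + (1.8333)·(2.8333) + (-3.1667)·(-2.1667)) / 5 = 12.8333/5 = 2.5667
  s[V,V] = ((0.8333)·(0.8333) + (0.8333)·(0.8333) + (-2.1667)·(-2.1667) + (-0.1667)·(-0.1667) + (2.8333)·(2.8333) + (-2.1667)·(-2.1667)) / 5 = 18.8333/5 = 3.7667
  Sample standard deviations s_i = √(s[i,i]):
  s(U) = √(5.3667) = 2.3166
  s(V) = √(3.7667) = 1.9408

Step 3 — r_{ij} = s_{ij} / (s_i · s_j):
  r[U,U] = 1 (diagonal).
  r[U,V] = 2.5667 / (2.3166 · 1.9408) = 2.5667 / 4.496 = 0.5709
  r[V,V] = 1 (diagonal).

R is symmetric with unit diagonal. Assembling:

R = [[1, 0.5709],
 [0.5709, 1]]


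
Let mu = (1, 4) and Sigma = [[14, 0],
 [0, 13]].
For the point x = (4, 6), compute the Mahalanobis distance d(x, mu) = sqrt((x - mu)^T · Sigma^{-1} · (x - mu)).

Step 1 — centre the observation: (x - mu) = (3, 2).

Step 2 — invert Sigma. det(Sigma) = 14·13 - (0)² = 182.
  Sigma^{-1} = (1/det) · [[d, -b], [-b, a]] = [[0.0714, 0],
 [0, 0.0769]].

Step 3 — form the quadratic (x - mu)^T · Sigma^{-1} · (x - mu):
  Sigma^{-1} · (x - mu) = (0.2143, 0.1538).
  (x - mu)^T · [Sigma^{-1} · (x - mu)] = (3)·(0.2143) + (2)·(0.1538) = 0.9505.

Step 4 — take square root: d = √(0.9505) ≈ 0.975.

d(x, mu) = √(0.9505) ≈ 0.975


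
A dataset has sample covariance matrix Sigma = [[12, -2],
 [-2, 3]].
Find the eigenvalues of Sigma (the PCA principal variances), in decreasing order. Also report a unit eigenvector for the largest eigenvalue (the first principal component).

Step 1 — characteristic polynomial of 2×2 Sigma:
  det(Sigma - λI) = λ² - trace · λ + det = 0.
  trace = 12 + 3 = 15, det = 12·3 - (-2)² = 32.
Step 2 — discriminant:
  Δ = trace² - 4·det = 225 - 128 = 97.
Step 3 — eigenvalues:
  λ = (trace ± √Δ)/2 = (15 ± 9.8489)/2,
  λ_1 = 12.4244,  λ_2 = 2.5756.

Step 4 — unit eigenvector for λ_1: solve (Sigma - λ_1 I)v = 0. First row:
  (12 - 12.4244)·v_x + (-2)·v_y = 0, i.e. (-0.4244)·v_x + (-2)·v_y = 0,
  so v ∝ (b, λ_1 - a) = (-2, 0.4244); multiply by -1 so the first entry is positive: u = (2, -0.4244).
  ||u|| = √((2)² + (-0.4244)²) = √(4.1801) ≈ 2.0445,
  v_1 = u/||u|| ≈ (0.9782, -0.2076) (||v_1|| = 1).

λ_1 = 12.4244,  λ_2 = 2.5756;  v_1 ≈ (0.9782, -0.2076)


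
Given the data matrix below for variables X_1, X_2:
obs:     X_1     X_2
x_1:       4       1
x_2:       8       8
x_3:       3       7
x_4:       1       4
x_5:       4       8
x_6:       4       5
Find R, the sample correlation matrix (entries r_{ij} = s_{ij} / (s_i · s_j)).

Step 1 — column means:
  mean(X_1) = (4 + 8 + 3 + 1 + 4 + 4) / 6 = 24/6 = 4
  mean(X_2) = (1 + 8 + 7 + 4 + 8 + 5) / 6 = 33/6 = 5.5

Step 2 — sample variances and covariances s[i,j] = (1/(n-1)) · Σ_k (x_{k,i} - mean_i) · (x_{k,j} - mean_j), with n-1 = 5:
  s[X_1,X_1] = ((0)·(0) + (4)·(4) + (-1)·(-1) + (-3)·(-3) + (0)·(0) + (0)·(0)) / 5 = 26/5 = 5.2
  s[X_1,X_2] = ((0)·(-4.5) + (4)·(2.5) + (-1)·(1.5) + (-3)·(-1.5) + (0)·(2.5) + (0)·(-0.5)) / 5 = 13/5 = 2.6
  s[X_2,X_2] = ((-4.5)·(-4.5) + (2.5)·(2.5) + (1.5)·(1.5) + (-1.5)·(-1.5) + (2.5)·(2.5) + (-0.5)·(-0.5)) / 5 = 37.5/5 = 7.5
  Sample standard deviations s_i = √(s[i,i]):
  s(X_1) = √(5.2) = 2.2804
  s(X_2) = √(7.5) = 2.7386

Step 3 — r_{ij} = s_{ij} / (s_i · s_j):
  r[X_1,X_1] = 1 (diagonal).
  r[X_1,X_2] = 2.6 / (2.2804 · 2.7386) = 2.6 / 6.245 = 0.4163
  r[X_2,X_2] = 1 (diagonal).

R is symmetric with unit diagonal. Assembling:

R = [[1, 0.4163],
 [0.4163, 1]]


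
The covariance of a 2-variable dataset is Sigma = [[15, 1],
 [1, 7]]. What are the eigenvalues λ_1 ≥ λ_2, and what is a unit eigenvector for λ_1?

Step 1 — characteristic polynomial of 2×2 Sigma:
  det(Sigma - λI) = λ² - trace · λ + det = 0.
  trace = 15 + 7 = 22, det = 15·7 - (1)² = 104.
Step 2 — discriminant:
  Δ = trace² - 4·det = 484 - 416 = 68.
Step 3 — eigenvalues:
  λ = (trace ± √Δ)/2 = (22 ± 8.2462)/2,
  λ_1 = 15.1231,  λ_2 = 6.8769.

Step 4 — unit eigenvector for λ_1: solve (Sigma - λ_1 I)v = 0. First row:
  (15 - 15.1231)·v_x + (1)·v_y = 0, i.e. (-0.1231)·v_x + (1)·v_y = 0,
  so v ∝ (b, λ_1 - a) = (1, 0.1231) = u.
  ||u|| = √((1)² + (0.1231)²) = √(1.0152) ≈ 1.0075,
  v_1 = u/||u|| ≈ (0.9925, 0.1222) (||v_1|| = 1).

λ_1 = 15.1231,  λ_2 = 6.8769;  v_1 ≈ (0.9925, 0.1222)


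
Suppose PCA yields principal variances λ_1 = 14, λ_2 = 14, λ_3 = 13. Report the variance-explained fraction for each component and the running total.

Step 1 — total variance = trace(Sigma) = Σ λ_i = 14 + 14 + 13 = 41.

Step 2 — fraction explained by component i = λ_i / Σ λ:
  PC1: 14/41 = 0.3415
  PC2: 14/41 = 0.3415
  PC3: 13/41 = 0.3171

Step 3 — cumulative fraction after k components = (λ_1 + ... + λ_k) / Σ λ:
  k = 1: 14/41 = 0.3415
  k = 2: (14 + 14)/41 = 28/41 = 0.6829
  k = 3: (14 + 14 + 13)/41 = 41/41 = 1

Summary (fraction, with percent):

explained: PC1 0.3415 (34.15%), PC2 0.3415 (34.15%), PC3 0.3171 (31.71%);  cumulative: 0.3415, 0.6829, 1


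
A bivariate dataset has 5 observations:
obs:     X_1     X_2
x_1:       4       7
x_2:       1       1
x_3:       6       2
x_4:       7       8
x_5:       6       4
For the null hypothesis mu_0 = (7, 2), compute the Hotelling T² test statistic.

Step 1 — sample mean vector:
  mean(X_1) = (4 + 1 + 6 + 7 + 6) / 5 = 24/5 = 4.8
  mean(X_2) = (7 + 1 + 2 + 8 + 4) / 5 = 22/5 = 4.4
  x̄ = (4.8, 4.4),  deviation x̄ - mu_0 = (4.8, 4.4) - (7, 2) = (-2.2, 2.4).

Step 2 — sample covariance matrix, S[i,j] = (1/(n-1)) · Σ_k (x_{k,i} - mean_i) · (x_{k,j} - mean_j), divisor n-1 = 4:
  S[X_1,X_1] = ((-0.8)·(-0.8) + (-3.8)·(-3.8) + (1.2)·(1.2) + (2.2)·(2.2) + (1.2)·(1.2)) / 4 = 22.8/4 = 5.7
  S[X_1,X_2] = ((-0.8)·(2.6) + (-3.8)·(-3.4) + (1.2)·(-2.4) + (2.2)·(3.6) + (1.2)·(-0.4)) / 4 = 15.4/4 = 3.85
  S[X_2,X_2] = ((2.6)·(2.6) + (-3.4)·(-3.4) + (-2.4)·(-2.4) + (3.6)·(3.6) + (-0.4)·(-0.4)) / 4 = 37.2/4 = 9.3
  S = [[5.7, 3.85],
 [3.85, 9.3]].

Step 3 — invert S. det(S) = 5.7·9.3 - (3.85)² = 38.1875.
  S^{-1} = (1/det) · [[d, -b], [-b, a]] = [[0.2435, -0.1008],
 [-0.1008, 0.1493]].

Step 4 — quadratic form (x̄ - mu_0)^T · S^{-1} · (x̄ - mu_0):
  S^{-1} · (x̄ - mu_0) = (-0.7777, 0.58),
  (x̄ - mu_0)^T · [...] = (-2.2)·(-0.7777) + (2.4)·(0.58) = 3.1031.

Step 5 — scale by n: T² = 5 · 3.1031 = 15.5155.

T² ≈ 15.5155


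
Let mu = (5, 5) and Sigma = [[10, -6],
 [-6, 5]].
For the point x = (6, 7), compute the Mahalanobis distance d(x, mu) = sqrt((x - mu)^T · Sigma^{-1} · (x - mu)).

Step 1 — centre the observation: (x - mu) = (1, 2).

Step 2 — invert Sigma. det(Sigma) = 10·5 - (-6)² = 14.
  Sigma^{-1} = (1/det) · [[d, -b], [-b, a]] = [[0.3571, 0.4286],
 [0.4286, 0.7143]].

Step 3 — form the quadratic (x - mu)^T · Sigma^{-1} · (x - mu):
  Sigma^{-1} · (x - mu) = (1.2143, 1.8571).
  (x - mu)^T · [Sigma^{-1} · (x - mu)] = (1)·(1.2143) + (2)·(1.8571) = 4.9286.

Step 4 — take square root: d = √(4.9286) ≈ 2.22.

d(x, mu) = √(4.9286) ≈ 2.22


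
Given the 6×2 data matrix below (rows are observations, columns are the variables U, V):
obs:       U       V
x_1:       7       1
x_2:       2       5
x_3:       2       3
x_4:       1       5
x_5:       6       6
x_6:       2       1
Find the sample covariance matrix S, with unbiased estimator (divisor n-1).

Step 1 — column means:
  mean(U) = (7 + 2 + 2 + 1 + 6 + 2) / 6 = 20/6 = 3.3333
  mean(V) = (1 + 5 + 3 + 5 + 6 + 1) / 6 = 21/6 = 3.5

Step 2 — sample covariance S[i,j] = (1/(n-1)) · Σ_k (x_{k,i} - mean_i) · (x_{k,j} - mean_j), with n-1 = 5.
  S[U,U] = ((3.6667)·(3.6667) + (-1.3333)·(-1.3333) + (-1.3333)·(-1.3333) + (-2.3333)·(-2.3333) + (2.6667)·(2.6667) + (-1.3333)·(-1.3333)) / 5 = 31.3333/5 = 6.2667
  S[U,V] = ((3.6667)·(-2.5) + (-1.3333)·(1.5) + (-1.3333)·(-0.5) + (-2.3333)·(1.5) + (2.6667)·(2.5) + (-1.3333)·(-2.5)) / 5 = -4/5 = -0.8
  S[V,V] = ((-2.5)·(-2.5) + (1.5)·(1.5) + (-0.5)·(-0.5) + (1.5)·(1.5) + (2.5)·(2.5) + (-2.5)·(-2.5)) / 5 = 23.5/5 = 4.7

S is symmetric (S[j,i] = S[i,j]). Assembling:

S = [[6.2667, -0.8],
 [-0.8, 4.7]]


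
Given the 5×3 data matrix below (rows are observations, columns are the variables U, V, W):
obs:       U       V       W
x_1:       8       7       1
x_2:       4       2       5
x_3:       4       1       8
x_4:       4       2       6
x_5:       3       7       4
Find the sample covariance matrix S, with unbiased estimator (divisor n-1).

Step 1 — column means:
  mean(U) = (8 + 4 + 4 + 4 + 3) / 5 = 23/5 = 4.6
  mean(V) = (7 + 2 + 1 + 2 + 7) / 5 = 19/5 = 3.8
  mean(W) = (1 + 5 + 8 + 6 + 4) / 5 = 24/5 = 4.8

Step 2 — sample covariance S[i,j] = (1/(n-1)) · Σ_k (x_{k,i} - mean_i) · (x_{k,j} - mean_j), with n-1 = 4.
  S[U,U] = ((3.4)·(3.4) + (-0.6)·(-0.6) + (-0.6)·(-0.6) + (-0.6)·(-0.6) + (-1.6)·(-1.6)) / 4 = 15.2/4 = 3.8
  S[U,V] = ((3.4)·(3.2) + (-0.6)·(-1.8) + (-0.6)·(-2.8) + (-0.6)·(-1.8) + (-1.6)·(3.2)) / 4 = 9.6/4 = 2.4
  S[U,W] = ((3.4)·(-3.8) + (-0.6)·(0.2) + (-0.6)·(3.2) + (-0.6)·(1.2) + (-1.6)·(-0.8)) / 4 = -14.4/4 = -3.6
  S[V,V] = ((3.2)·(3.2) + (-1.8)·(-1.8) + (-2.8)·(-2.8) + (-1.8)·(-1.8) + (3.2)·(3.2)) / 4 = 34.8/4 = 8.7
  S[V,W] = ((3.2)·(-3.8) + (-1.8)·(0.2) + (-2.8)·(3.2) + (-1.8)·(1.2) + (3.2)·(-0.8)) / 4 = -26.2/4 = -6.55
  S[W,W] = ((-3.8)·(-3.8) + (0.2)·(0.2) + (3.2)·(3.2) + (1.2)·(1.2) + (-0.8)·(-0.8)) / 4 = 26.8/4 = 6.7

S is symmetric (S[j,i] = S[i,j]). Assembling:

S = [[3.8, 2.4, -3.6],
 [2.4, 8.7, -6.55],
 [-3.6, -6.55, 6.7]]


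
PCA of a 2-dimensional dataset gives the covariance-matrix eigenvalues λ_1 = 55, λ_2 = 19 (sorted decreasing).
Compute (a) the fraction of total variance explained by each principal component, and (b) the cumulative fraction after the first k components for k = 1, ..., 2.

Step 1 — total variance = trace(Sigma) = Σ λ_i = 55 + 19 = 74.

Step 2 — fraction explained by component i = λ_i / Σ λ:
  PC1: 55/74 = 0.7432
  PC2: 19/74 = 0.2568

Step 3 — cumulative fraction after k components = (λ_1 + ... + λ_k) / Σ λ:
  k = 1: 55/74 = 0.7432
  k = 2: (55 + 19)/74 = 74/74 = 1

Summary (fraction, with percent):

explained: PC1 0.7432 (74.32%), PC2 0.2568 (25.68%);  cumulative: 0.7432, 1


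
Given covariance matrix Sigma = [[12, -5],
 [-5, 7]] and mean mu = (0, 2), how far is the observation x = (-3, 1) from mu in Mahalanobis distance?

Step 1 — centre the observation: (x - mu) = (-3, -1).

Step 2 — invert Sigma. det(Sigma) = 12·7 - (-5)² = 59.
  Sigma^{-1} = (1/det) · [[d, -b], [-b, a]] = [[0.1186, 0.0847],
 [0.0847, 0.2034]].

Step 3 — form the quadratic (x - mu)^T · Sigma^{-1} · (x - mu):
  Sigma^{-1} · (x - mu) = (-0.4407, -0.4576).
  (x - mu)^T · [Sigma^{-1} · (x - mu)] = (-3)·(-0.4407) + (-1)·(-0.4576) = 1.7797.

Step 4 — take square root: d = √(1.7797) ≈ 1.334.

d(x, mu) = √(1.7797) ≈ 1.334


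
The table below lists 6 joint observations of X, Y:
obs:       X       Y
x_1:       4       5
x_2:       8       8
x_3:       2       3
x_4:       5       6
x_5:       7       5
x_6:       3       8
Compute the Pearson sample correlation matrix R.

Step 1 — column means:
  mean(X) = (4 + 8 + 2 + 5 + 7 + 3) / 6 = 29/6 = 4.8333
  mean(Y) = (5 + 8 + 3 + 6 + 5 + 8) / 6 = 35/6 = 5.8333

Step 2 — sample variances and covariances s[i,j] = (1/(n-1)) · Σ_k (x_{k,i} - mean_i) · (x_{k,j} - mean_j), with n-1 = 5:
  s[X,X] = ((-0.8333)·(-0.8333) + (3.1667)·(3.1667) + (-2.8333)·(-2.8333) + (0.1667)·(0.1667) + (2.1667)·(2.1667) + (-1.8333)·(-1.8333)) / 5 = 26.8333/5 = 5.3667
  s[X,Y] = ((-0.8333)·(-0.8333) + (3.1667)·(2.1667) + (-2.8333)·(-2.8333) + (0.1667)·(0.1667) + (2.1667)·(-0.8333) + (-1.8333)·(2.1667)) / 5 = 9.8333/5 = 1.9667
  s[Y,Y] = ((-0.8333)·(-0.8333) + (2.1667)·(2.1667) + (-2.8333)·(-2.8333) + (0.1667)·(0.1667) + (-0.8333)·(-0.8333) + (2.1667)·(2.1667)) / 5 = 18.8333/5 = 3.7667
  Sample standard deviations s_i = √(s[i,i]):
  s(X) = √(5.3667) = 2.3166
  s(Y) = √(3.7667) = 1.9408

Step 3 — r_{ij} = s_{ij} / (s_i · s_j):
  r[X,X] = 1 (diagonal).
  r[X,Y] = 1.9667 / (2.3166 · 1.9408) = 1.9667 / 4.496 = 0.4374
  r[Y,Y] = 1 (diagonal).

R is symmetric with unit diagonal. Assembling:

R = [[1, 0.4374],
 [0.4374, 1]]


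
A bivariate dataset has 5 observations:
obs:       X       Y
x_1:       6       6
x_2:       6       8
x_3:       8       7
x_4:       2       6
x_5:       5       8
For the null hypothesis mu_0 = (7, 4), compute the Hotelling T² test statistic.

Step 1 — sample mean vector:
  mean(X) = (6 + 6 + 8 + 2 + 5) / 5 = 27/5 = 5.4
  mean(Y) = (6 + 8 + 7 + 6 + 8) / 5 = 35/5 = 7
  x̄ = (5.4, 7),  deviation x̄ - mu_0 = (5.4, 7) - (7, 4) = (-1.6, 3).

Step 2 — sample covariance matrix, S[i,j] = (1/(n-1)) · Σ_k (x_{k,i} - mean_i) · (x_{k,j} - mean_j), divisor n-1 = 4:
  S[X,X] = ((0.6)·(0.6) + (0.6)·(0.6) + (2.6)·(2.6) + (-3.4)·(-3.4) + (-0.4)·(-0.4)) / 4 = 19.2/4 = 4.8
  S[X,Y] = ((0.6)·(-1) + (0.6)·(1) + (2.6)·(0) + (-3.4)·(-1) + (-0.4)·(1)) / 4 = 3/4 = 0.75
  S[Y,Y] = ((-1)·(-1) + (1)·(1) + (0)·(0) + (-1)·(-1) + (1)·(1)) / 4 = 4/4 = 1
  S = [[4.8, 0.75],
 [0.75, 1]].

Step 3 — invert S. det(S) = 4.8·1 - (0.75)² = 4.2375.
  S^{-1} = (1/det) · [[d, -b], [-b, a]] = [[0.236, -0.177],
 [-0.177, 1.1327]].

Step 4 — quadratic form (x̄ - mu_0)^T · S^{-1} · (x̄ - mu_0):
  S^{-1} · (x̄ - mu_0) = (-0.9086, 3.6814),
  (x̄ - mu_0)^T · [...] = (-1.6)·(-0.9086) + (3)·(3.6814) = 12.4979.

Step 5 — scale by n: T² = 5 · 12.4979 = 62.4897.

T² ≈ 62.4897


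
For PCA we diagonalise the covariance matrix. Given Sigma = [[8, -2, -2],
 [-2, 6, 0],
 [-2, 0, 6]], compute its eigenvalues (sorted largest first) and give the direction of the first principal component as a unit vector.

Step 1 — characteristic polynomial p(λ) = det(λI - Sigma) = λ³ - tr·λ² + c_1·λ - det, where tr = trace, c_1 = sum of the principal 2×2 minors, det = det(Sigma):
  tr = 8 + 6 + 6 = 20,
  c_1 = (8·6 - (-2)²) + (8·6 - (-2)²) + (6·6 - (0)²) = 44 + 44 + 36 = 124,
  det = 8·(6·6 - (0)²) - (-2)·((-2)·6 - (0)·(-2)) + (-2)·((-2)·(0) - 6·(-2)) = 8·(36) - (-2)·(-12) + (-2)·(12) = 240.
  So p(λ) = λ³ - 20λ² + 124λ - 240.
Step 2 — look for an integer root (rational root theorem: any rational root is an integer divisor of 240). Testing λ = 4:
  p(4) = 64 - 320 + 496 - 240 = 0  ✓
  Dividing out (λ - 4): p(λ) = (λ - 4)(λ² - 16λ + 60).
Step 3 — remaining eigenvalues from the quadratic λ² - 16λ + 60 = 0:
  Δ = 16² - 4·60 = 256 - 240 = 16,  λ = (16 ± √16)/2 = (16 ± 4)/2 = 10 or 6.
  Sorted: λ_1 = 10,  λ_2 = 6,  λ_3 = 4  (check: sum = 20 = tr ✓).

Step 4 — unit eigenvector for λ_1 = 10: v spans the null space of (Sigma - λ_1 I), whose rows are
  r_1 = (-2, -2, -2),  r_2 = (-2, -4, 0),  r_3 = (-2, 0, -4).
  v is orthogonal to every row, so take v ∝ r_1 × r_2 = ((-2)·(0) - (-2)·(-4), (-2)·(-2) - (-2)·(0), (-2)·(-4) - (-2)·(-2)) = (-8, 4, 4).
  Rescale (divide by 4; multiply by -1 so the first nonzero entry is positive): u = (2, -1, -1).
  ||u|| = √((2)² + (-1)² + (-1)²) = √(6) ≈ 2.4495,  v_1 = u/||u|| ≈ (0.8165, -0.4082, -0.4082) (||v_1|| = 1).

λ_1 = 10,  λ_2 = 6,  λ_3 = 4;  v_1 ≈ (0.8165, -0.4082, -0.4082)


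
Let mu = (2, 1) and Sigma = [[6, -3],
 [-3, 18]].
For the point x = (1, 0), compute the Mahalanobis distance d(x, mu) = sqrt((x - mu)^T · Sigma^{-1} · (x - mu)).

Step 1 — centre the observation: (x - mu) = (-1, -1).

Step 2 — invert Sigma. det(Sigma) = 6·18 - (-3)² = 99.
  Sigma^{-1} = (1/det) · [[d, -b], [-b, a]] = [[0.1818, 0.0303],
 [0.0303, 0.0606]].

Step 3 — form the quadratic (x - mu)^T · Sigma^{-1} · (x - mu):
  Sigma^{-1} · (x - mu) = (-0.2121, -0.0909).
  (x - mu)^T · [Sigma^{-1} · (x - mu)] = (-1)·(-0.2121) + (-1)·(-0.0909) = 0.303.

Step 4 — take square root: d = √(0.303) ≈ 0.5505.

d(x, mu) = √(0.303) ≈ 0.5505


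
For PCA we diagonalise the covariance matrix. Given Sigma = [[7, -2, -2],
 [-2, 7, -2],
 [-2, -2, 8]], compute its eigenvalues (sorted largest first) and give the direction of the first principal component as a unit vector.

Step 1 — characteristic polynomial p(λ) = det(λI - Sigma) = λ³ - tr·λ² + c_1·λ - det, where tr = trace, c_1 = sum of the principal 2×2 minors, det = det(Sigma):
  tr = 7 + 7 + 8 = 22,
  c_1 = (7·7 - (-2)²) + (7·8 - (-2)²) + (7·8 - (-2)²) = 45 + 52 + 52 = 149,
  det = 7·(7·8 - (-2)²) - (-2)·((-2)·8 - (-2)·(-2)) + (-2)·((-2)·(-2) - 7·(-2)) = 7·(52) - (-2)·(-20) + (-2)·(18) = 288.
  So p(λ) = λ³ - 22λ² + 149λ - 288.
Step 2 — look for an integer root (rational root theorem: any rational root is an integer divisor of 288). Testing λ = 9:
  p(9) = 729 - 1782 + 1341 - 288 = 0  ✓
  Dividing out (λ - 9): p(λ) = (λ - 9)(λ² - 13λ + 32).
Step 3 — remaining eigenvalues from the quadratic λ² - 13λ + 32 = 0:
  Δ = 13² - 4·32 = 169 - 128 = 41,  λ = (13 ± √41)/2 = (13 ± 6.4031)/2 ≈ 9.7016 or 3.2984.
  Sorted: λ_1 = 9.7016,  λ_2 = 9,  λ_3 = 3.2984  (check: sum = 22 = tr ✓).

Step 4 — unit eigenvector for λ_1 ≈ 9.7016: v spans the null space of (Sigma - λ_1 I), whose rows are
  r_1 = (-2.7016, -2, -2),  r_2 = (-2, -2.7016, -2),  r_3 = (-2, -2, -1.7016).
  v is orthogonal to every row, so take v ∝ r_1 × r_2 = ((-2)·(-2) - (-2)·(-2.7016), (-2)·(-2) - (-2.7016)·(-2), (-2.7016)·(-2.7016) - (-2)·(-2)) ≈ (-1.4031, -1.4031, 3.2984).
  Rescale (multiply by -1 so the first nonzero entry is positive): u = (1.4031, 1.4031, -3.2984).
  ||u|| = √((1.4031)² + (1.4031)² + (-3.2984)²) = √(14.8172) ≈ 3.8493,  v_1 = u/||u|| ≈ (0.3645, 0.3645, -0.8569) (||v_1|| = 1).

λ_1 = 9.7016,  λ_2 = 9,  λ_3 = 3.2984;  v_1 ≈ (0.3645, 0.3645, -0.8569)


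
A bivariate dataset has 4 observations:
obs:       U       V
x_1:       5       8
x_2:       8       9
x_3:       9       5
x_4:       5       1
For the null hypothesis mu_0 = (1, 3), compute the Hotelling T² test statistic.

Step 1 — sample mean vector:
  mean(U) = (5 + 8 + 9 + 5) / 4 = 27/4 = 6.75
  mean(V) = (8 + 9 + 5 + 1) / 4 = 23/4 = 5.75
  x̄ = (6.75, 5.75),  deviation x̄ - mu_0 = (6.75, 5.75) - (1, 3) = (5.75, 2.75).

Step 2 — sample covariance matrix, S[i,j] = (1/(n-1)) · Σ_k (x_{k,i} - mean_i) · (x_{k,j} - mean_j), divisor n-1 = 3:
  S[U,U] = ((-1.75)·(-1.75) + (1.25)·(1.25) + (2.25)·(2.25) + (-1.75)·(-1.75)) / 3 = 12.75/3 = 4.25
  S[U,V] = ((-1.75)·(2.25) + (1.25)·(3.25) + (2.25)·(-0.75) + (-1.75)·(-4.75)) / 3 = 6.75/3 = 2.25
  S[V,V] = ((2.25)·(2.25) + (3.25)·(3.25) + (-0.75)·(-0.75) + (-4.75)·(-4.75)) / 3 = 38.75/3 = 12.9167
  S = [[4.25, 2.25],
 [2.25, 12.9167]].

Step 3 — invert S. det(S) = 4.25·12.9167 - (2.25)² = 49.8333.
  S^{-1} = (1/det) · [[d, -b], [-b, a]] = [[0.2592, -0.0452],
 [-0.0452, 0.0853]].

Step 4 — quadratic form (x̄ - mu_0)^T · S^{-1} · (x̄ - mu_0):
  S^{-1} · (x̄ - mu_0) = (1.3662, -0.0251),
  (x̄ - mu_0)^T · [...] = (5.75)·(1.3662) + (2.75)·(-0.0251) = 7.7868.

Step 5 — scale by n: T² = 4 · 7.7868 = 31.1472.

T² ≈ 31.1472


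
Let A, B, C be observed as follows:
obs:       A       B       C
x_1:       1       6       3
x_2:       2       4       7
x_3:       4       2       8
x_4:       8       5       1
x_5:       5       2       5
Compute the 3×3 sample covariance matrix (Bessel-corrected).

Step 1 — column means:
  mean(A) = (1 + 2 + 4 + 8 + 5) / 5 = 20/5 = 4
  mean(B) = (6 + 4 + 2 + 5 + 2) / 5 = 19/5 = 3.8
  mean(C) = (3 + 7 + 8 + 1 + 5) / 5 = 24/5 = 4.8

Step 2 — sample covariance S[i,j] = (1/(n-1)) · Σ_k (x_{k,i} - mean_i) · (x_{k,j} - mean_j), with n-1 = 4.
  S[A,A] = ((-3)·(-3) + (-2)·(-2) + (0)·(0) + (4)·(4) + (1)·(1)) / 4 = 30/4 = 7.5
  S[A,B] = ((-3)·(2.2) + (-2)·(0.2) + (0)·(-1.8) + (4)·(1.2) + (1)·(-1.8)) / 4 = -4/4 = -1
  S[A,C] = ((-3)·(-1.8) + (-2)·(2.2) + (0)·(3.2) + (4)·(-3.8) + (1)·(0.2)) / 4 = -14/4 = -3.5
  S[B,B] = ((2.2)·(2.2) + (0.2)·(0.2) + (-1.8)·(-1.8) + (1.2)·(1.2) + (-1.8)·(-1.8)) / 4 = 12.8/4 = 3.2
  S[B,C] = ((2.2)·(-1.8) + (0.2)·(2.2) + (-1.8)·(3.2) + (1.2)·(-3.8) + (-1.8)·(0.2)) / 4 = -14.2/4 = -3.55
  S[C,C] = ((-1.8)·(-1.8) + (2.2)·(2.2) + (3.2)·(3.2) + (-3.8)·(-3.8) + (0.2)·(0.2)) / 4 = 32.8/4 = 8.2

S is symmetric (S[j,i] = S[i,j]). Assembling:

S = [[7.5, -1, -3.5],
 [-1, 3.2, -3.55],
 [-3.5, -3.55, 8.2]]


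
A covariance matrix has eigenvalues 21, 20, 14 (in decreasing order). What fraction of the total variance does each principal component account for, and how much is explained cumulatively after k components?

Step 1 — total variance = trace(Sigma) = Σ λ_i = 21 + 20 + 14 = 55.

Step 2 — fraction explained by component i = λ_i / Σ λ:
  PC1: 21/55 = 0.3818
  PC2: 20/55 = 0.3636
  PC3: 14/55 = 0.2545

Step 3 — cumulative fraction after k components = (λ_1 + ... + λ_k) / Σ λ:
  k = 1: 21/55 = 0.3818
  k = 2: (21 + 20)/55 = 41/55 = 0.7455
  k = 3: (21 + 20 + 14)/55 = 55/55 = 1

Summary (fraction, with percent):

explained: PC1 0.3818 (38.18%), PC2 0.3636 (36.36%), PC3 0.2545 (25.45%);  cumulative: 0.3818, 0.7455, 1


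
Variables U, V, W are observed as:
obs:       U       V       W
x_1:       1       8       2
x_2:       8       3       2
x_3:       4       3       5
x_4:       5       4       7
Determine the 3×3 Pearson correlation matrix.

Step 1 — column means:
  mean(U) = (1 + 8 + 4 + 5) / 4 = 18/4 = 4.5
  mean(V) = (8 + 3 + 3 + 4) / 4 = 18/4 = 4.5
  mean(W) = (2 + 2 + 5 + 7) / 4 = 16/4 = 4

Step 2 — sample variances and covariances s[i,j] = (1/(n-1)) · Σ_k (x_{k,i} - mean_i) · (x_{k,j} - mean_j), with n-1 = 3:
  s[U,U] = ((-3.5)·(-3.5) + (3.5)·(3.5) + (-0.5)·(-0.5) + (0.5)·(0.5)) / 3 = 25/3 = 8.3333
  s[U,V] = ((-3.5)·(3.5) + (3.5)·(-1.5) + (-0.5)·(-1.5) + (0.5)·(-0.5)) / 3 = -17/3 = -5.6667
  s[U,W] = ((-3.5)·(-2) + (3.5)·(-2) + (-0.5)·(1) + (0.5)·(3)) / 3 = 1/3 = 0.3333
  s[V,V] = ((3.5)·(3.5) + (-1.5)·(-1.5) + (-1.5)·(-1.5) + (-0.5)·(-0.5)) / 3 = 17/3 = 5.6667
  s[V,W] = ((3.5)·(-2) + (-1.5)·(-2) + (-1.5)·(1) + (-0.5)·(3)) / 3 = -7/3 = -2.3333
  s[W,W] = ((-2)·(-2) + (-2)·(-2) + (1)·(1) + (3)·(3)) / 3 = 18/3 = 6
  Sample standard deviations s_i = √(s[i,i]):
  s(U) = √(8.3333) = 2.8868
  s(V) = √(5.6667) = 2.3805
  s(W) = √(6) = 2.4495

Step 3 — r_{ij} = s_{ij} / (s_i · s_j):
  r[U,U] = 1 (diagonal).
  r[U,V] = -5.6667 / (2.8868 · 2.3805) = -5.6667 / 6.8718 = -0.8246
  r[U,W] = 0.3333 / (2.8868 · 2.4495) = 0.3333 / 7.0711 = 0.0471
  r[V,V] = 1 (diagonal).
  r[V,W] = -2.3333 / (2.3805 · 2.4495) = -2.3333 / 5.831 = -0.4002
  r[W,W] = 1 (diagonal).

R is symmetric with unit diagonal. Assembling:

R = [[1, -0.8246, 0.0471],
 [-0.8246, 1, -0.4002],
 [0.0471, -0.4002, 1]]


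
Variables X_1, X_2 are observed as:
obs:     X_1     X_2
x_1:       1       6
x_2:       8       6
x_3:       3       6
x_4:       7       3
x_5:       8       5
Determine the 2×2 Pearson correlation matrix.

Step 1 — column means:
  mean(X_1) = (1 + 8 + 3 + 7 + 8) / 5 = 27/5 = 5.4
  mean(X_2) = (6 + 6 + 6 + 3 + 5) / 5 = 26/5 = 5.2

Step 2 — sample variances and covariances s[i,j] = (1/(n-1)) · Σ_k (x_{k,i} - mean_i) · (x_{k,j} - mean_j), with n-1 = 4:
  s[X_1,X_1] = ((-4.4)·(-4.4) + (2.6)·(2.6) + (-2.4)·(-2.4) + (1.6)·(1.6) + (2.6)·(2.6)) / 4 = 41.2/4 = 10.3
  s[X_1,X_2] = ((-4.4)·(0.8) + (2.6)·(0.8) + (-2.4)·(0.8) + (1.6)·(-2.2) + (2.6)·(-0.2)) / 4 = -7.4/4 = -1.85
  s[X_2,X_2] = ((0.8)·(0.8) + (0.8)·(0.8) + (0.8)·(0.8) + (-2.2)·(-2.2) + (-0.2)·(-0.2)) / 4 = 6.8/4 = 1.7
  Sample standard deviations s_i = √(s[i,i]):
  s(X_1) = √(10.3) = 3.2094
  s(X_2) = √(1.7) = 1.3038

Step 3 — r_{ij} = s_{ij} / (s_i · s_j):
  r[X_1,X_1] = 1 (diagonal).
  r[X_1,X_2] = -1.85 / (3.2094 · 1.3038) = -1.85 / 4.1845 = -0.4421
  r[X_2,X_2] = 1 (diagonal).

R is symmetric with unit diagonal. Assembling:

R = [[1, -0.4421],
 [-0.4421, 1]]


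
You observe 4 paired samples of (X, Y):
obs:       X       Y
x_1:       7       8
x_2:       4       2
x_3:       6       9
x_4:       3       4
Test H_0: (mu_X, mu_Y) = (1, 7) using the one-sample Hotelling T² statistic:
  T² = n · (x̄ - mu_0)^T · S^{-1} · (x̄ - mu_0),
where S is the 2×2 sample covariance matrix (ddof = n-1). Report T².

Step 1 — sample mean vector:
  mean(X) = (7 + 4 + 6 + 3) / 4 = 20/4 = 5
  mean(Y) = (8 + 2 + 9 + 4) / 4 = 23/4 = 5.75
  x̄ = (5, 5.75),  deviation x̄ - mu_0 = (5, 5.75) - (1, 7) = (4, -1.25).

Step 2 — sample covariance matrix, S[i,j] = (1/(n-1)) · Σ_k (x_{k,i} - mean_i) · (x_{k,j} - mean_j), divisor n-1 = 3:
  S[X,X] = ((2)·(2) + (-1)·(-1) + (1)·(1) + (-2)·(-2)) / 3 = 10/3 = 3.3333
  S[X,Y] = ((2)·(2.25) + (-1)·(-3.75) + (1)·(3.25) + (-2)·(-1.75)) / 3 = 15/3 = 5
  S[Y,Y] = ((2.25)·(2.25) + (-3.75)·(-3.75) + (3.25)·(3.25) + (-1.75)·(-1.75)) / 3 = 32.75/3 = 10.9167
  S = [[3.3333, 5],
 [5, 10.9167]].

Step 3 — invert S. det(S) = 3.3333·10.9167 - (5)² = 11.3889.
  S^{-1} = (1/det) · [[d, -b], [-b, a]] = [[0.9585, -0.439],
 [-0.439, 0.2927]].

Step 4 — quadratic form (x̄ - mu_0)^T · S^{-1} · (x̄ - mu_0):
  S^{-1} · (x̄ - mu_0) = (4.3829, -2.122),
  (x̄ - mu_0)^T · [...] = (4)·(4.3829) + (-1.25)·(-2.122) = 20.1841.

Step 5 — scale by n: T² = 4 · 20.1841 = 80.7366.

T² ≈ 80.7366


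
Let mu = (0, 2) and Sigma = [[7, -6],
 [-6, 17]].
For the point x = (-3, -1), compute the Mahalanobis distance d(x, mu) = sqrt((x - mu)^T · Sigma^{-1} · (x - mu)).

Step 1 — centre the observation: (x - mu) = (-3, -3).

Step 2 — invert Sigma. det(Sigma) = 7·17 - (-6)² = 83.
  Sigma^{-1} = (1/det) · [[d, -b], [-b, a]] = [[0.2048, 0.0723],
 [0.0723, 0.0843]].

Step 3 — form the quadratic (x - mu)^T · Sigma^{-1} · (x - mu):
  Sigma^{-1} · (x - mu) = (-0.8313, -0.4699).
  (x - mu)^T · [Sigma^{-1} · (x - mu)] = (-3)·(-0.8313) + (-3)·(-0.4699) = 3.9036.

Step 4 — take square root: d = √(3.9036) ≈ 1.9758.

d(x, mu) = √(3.9036) ≈ 1.9758


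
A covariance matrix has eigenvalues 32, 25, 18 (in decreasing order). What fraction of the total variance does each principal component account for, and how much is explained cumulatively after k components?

Step 1 — total variance = trace(Sigma) = Σ λ_i = 32 + 25 + 18 = 75.

Step 2 — fraction explained by component i = λ_i / Σ λ:
  PC1: 32/75 = 0.4267
  PC2: 25/75 = 0.3333
  PC3: 18/75 = 0.24

Step 3 — cumulative fraction after k components = (λ_1 + ... + λ_k) / Σ λ:
  k = 1: 32/75 = 0.4267
  k = 2: (32 + 25)/75 = 57/75 = 0.76
  k = 3: (32 + 25 + 18)/75 = 75/75 = 1

Summary (fraction, with percent):

explained: PC1 0.4267 (42.67%), PC2 0.3333 (33.33%), PC3 0.24 (24%);  cumulative: 0.4267, 0.76, 1


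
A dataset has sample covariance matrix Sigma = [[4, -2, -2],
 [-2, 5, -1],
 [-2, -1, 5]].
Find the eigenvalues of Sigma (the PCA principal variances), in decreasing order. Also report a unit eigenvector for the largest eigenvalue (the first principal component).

Step 1 — characteristic polynomial p(λ) = det(λI - Sigma) = λ³ - tr·λ² + c_1·λ - det, where tr = trace, c_1 = sum of the principal 2×2 minors, det = det(Sigma):
  tr = 4 + 5 + 5 = 14,
  c_1 = (4·5 - (-2)²) + (4·5 - (-2)²) + (5·5 - (-1)²) = 16 + 16 + 24 = 56,
  det = 4·(5·5 - (-1)²) - (-2)·((-2)·5 - (-1)·(-2)) + (-2)·((-2)·(-1) - 5·(-2)) = 4·(24) - (-2)·(-12) + (-2)·(12) = 48.
  So p(λ) = λ³ - 14λ² + 56λ - 48.
Step 2 — look for an integer root (rational root theorem: any rational root is an integer divisor of 48). Testing λ = 6:
  p(6) = 216 - 504 + 336 - 48 = 0  ✓
  Dividing out (λ - 6): p(λ) = (λ - 6)(λ² - 8λ + 8).
Step 3 — remaining eigenvalues from the quadratic λ² - 8λ + 8 = 0:
  Δ = 8² - 4·8 = 64 - 32 = 32,  λ = (8 ± √32)/2 = (8 ± 5.6569)/2 ≈ 6.8284 or 1.1716.
  Sorted: λ_1 = 6.8284,  λ_2 = 6,  λ_3 = 1.1716  (check: sum = 14 = tr ✓).

Step 4 — unit eigenvector for λ_1 ≈ 6.8284: v spans the null space of (Sigma - λ_1 I), whose rows are
  r_1 = (-2.8284, -2, -2),  r_2 = (-2, -1.8284, -1),  r_3 = (-2, -1, -1.8284).
  v is orthogonal to every row, so take v ∝ r_1 × r_2 = ((-2)·(-1) - (-2)·(-1.8284), (-2)·(-2) - (-2.8284)·(-1), (-2.8284)·(-1.8284) - (-2)·(-2)) ≈ (-1.6569, 1.1716, 1.1716).
  Rescale (multiply by -1 so the first nonzero entry is positive): u = (1.6569, -1.1716, -1.1716).
  ||u|| = √((1.6569)² + (-1.1716)² + (-1.1716)²) = √(5.4903) ≈ 2.3431,  v_1 = u/||u|| ≈ (0.7071, -0.5, -0.5) (||v_1|| = 1).

λ_1 = 6.8284,  λ_2 = 6,  λ_3 = 1.1716;  v_1 ≈ (0.7071, -0.5, -0.5)


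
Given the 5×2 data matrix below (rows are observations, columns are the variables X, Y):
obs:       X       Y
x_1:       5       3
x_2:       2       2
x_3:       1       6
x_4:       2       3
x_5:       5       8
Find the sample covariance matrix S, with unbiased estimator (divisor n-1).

Step 1 — column means:
  mean(X) = (5 + 2 + 1 + 2 + 5) / 5 = 15/5 = 3
  mean(Y) = (3 + 2 + 6 + 3 + 8) / 5 = 22/5 = 4.4

Step 2 — sample covariance S[i,j] = (1/(n-1)) · Σ_k (x_{k,i} - mean_i) · (x_{k,j} - mean_j), with n-1 = 4.
  S[X,X] = ((2)·(2) + (-1)·(-1) + (-2)·(-2) + (-1)·(-1) + (2)·(2)) / 4 = 14/4 = 3.5
  S[X,Y] = ((2)·(-1.4) + (-1)·(-2.4) + (-2)·(1.6) + (-1)·(-1.4) + (2)·(3.6)) / 4 = 5/4 = 1.25
  S[Y,Y] = ((-1.4)·(-1.4) + (-2.4)·(-2.4) + (1.6)·(1.6) + (-1.4)·(-1.4) + (3.6)·(3.6)) / 4 = 25.2/4 = 6.3

S is symmetric (S[j,i] = S[i,j]). Assembling:

S = [[3.5, 1.25],
 [1.25, 6.3]]


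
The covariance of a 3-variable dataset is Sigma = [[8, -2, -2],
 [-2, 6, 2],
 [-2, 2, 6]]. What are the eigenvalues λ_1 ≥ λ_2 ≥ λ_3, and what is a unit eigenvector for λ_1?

Step 1 — characteristic polynomial p(λ) = det(λI - Sigma) = λ³ - tr·λ² + c_1·λ - det, where tr = trace, c_1 = sum of the principal 2×2 minors, det = det(Sigma):
  tr = 8 + 6 + 6 = 20,
  c_1 = (8·6 - (-2)²) + (8·6 - (-2)²) + (6·6 - (2)²) = 44 + 44 + 32 = 120,
  det = 8·(6·6 - (2)²) - (-2)·((-2)·6 - (2)·(-2)) + (-2)·((-2)·(2) - 6·(-2)) = 8·(32) - (-2)·(-8) + (-2)·(8) = 224.
  So p(λ) = λ³ - 20λ² + 120λ - 224.
Step 2 — look for an integer root (rational root theorem: any rational root is an integer divisor of 224). Testing λ = 4:
  p(4) = 64 - 320 + 480 - 224 = 0  ✓
  Dividing out (λ - 4): p(λ) = (λ - 4)(λ² - 16λ + 56).
Step 3 — remaining eigenvalues from the quadratic λ² - 16λ + 56 = 0:
  Δ = 16² - 4·56 = 256 - 224 = 32,  λ = (16 ± √32)/2 = (16 ± 5.6569)/2 ≈ 10.8284 or 5.1716.
  Sorted: λ_1 = 10.8284,  λ_2 = 5.1716,  λ_3 = 4  (check: sum = 20 = tr ✓).

Step 4 — unit eigenvector for λ_1 ≈ 10.8284: v spans the null space of (Sigma - λ_1 I), whose rows are
  r_1 = (-2.8284, -2, -2),  r_2 = (-2, -4.8284, 2),  r_3 = (-2, 2, -4.8284).
  v is orthogonal to every row, so take v ∝ r_1 × r_2 = ((-2)·(2) - (-2)·(-4.8284), (-2)·(-2) - (-2.8284)·(2), (-2.8284)·(-4.8284) - (-2)·(-2)) ≈ (-13.6569, 9.6569, 9.6569).
  Rescale (multiply by -1 so the first nonzero entry is positive): u = (13.6569, -9.6569, -9.6569).
  ||u|| = √((13.6569)² + (-9.6569)² + (-9.6569)²) = √(373.0193) ≈ 19.3137,  v_1 = u/||u|| ≈ (0.7071, -0.5, -0.5) (||v_1|| = 1).

λ_1 = 10.8284,  λ_2 = 5.1716,  λ_3 = 4;  v_1 ≈ (0.7071, -0.5, -0.5)


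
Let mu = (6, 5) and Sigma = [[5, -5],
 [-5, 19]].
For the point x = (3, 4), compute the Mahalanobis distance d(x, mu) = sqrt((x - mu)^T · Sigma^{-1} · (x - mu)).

Step 1 — centre the observation: (x - mu) = (-3, -1).

Step 2 — invert Sigma. det(Sigma) = 5·19 - (-5)² = 70.
  Sigma^{-1} = (1/det) · [[d, -b], [-b, a]] = [[0.2714, 0.0714],
 [0.0714, 0.0714]].

Step 3 — form the quadratic (x - mu)^T · Sigma^{-1} · (x - mu):
  Sigma^{-1} · (x - mu) = (-0.8857, -0.2857).
  (x - mu)^T · [Sigma^{-1} · (x - mu)] = (-3)·(-0.8857) + (-1)·(-0.2857) = 2.9429.

Step 4 — take square root: d = √(2.9429) ≈ 1.7155.

d(x, mu) = √(2.9429) ≈ 1.7155


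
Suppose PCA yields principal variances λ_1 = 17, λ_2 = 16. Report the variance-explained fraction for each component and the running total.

Step 1 — total variance = trace(Sigma) = Σ λ_i = 17 + 16 = 33.

Step 2 — fraction explained by component i = λ_i / Σ λ:
  PC1: 17/33 = 0.5152
  PC2: 16/33 = 0.4848

Step 3 — cumulative fraction after k components = (λ_1 + ... + λ_k) / Σ λ:
  k = 1: 17/33 = 0.5152
  k = 2: (17 + 16)/33 = 33/33 = 1

Summary (fraction, with percent):

explained: PC1 0.5152 (51.52%), PC2 0.4848 (48.48%);  cumulative: 0.5152, 1
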